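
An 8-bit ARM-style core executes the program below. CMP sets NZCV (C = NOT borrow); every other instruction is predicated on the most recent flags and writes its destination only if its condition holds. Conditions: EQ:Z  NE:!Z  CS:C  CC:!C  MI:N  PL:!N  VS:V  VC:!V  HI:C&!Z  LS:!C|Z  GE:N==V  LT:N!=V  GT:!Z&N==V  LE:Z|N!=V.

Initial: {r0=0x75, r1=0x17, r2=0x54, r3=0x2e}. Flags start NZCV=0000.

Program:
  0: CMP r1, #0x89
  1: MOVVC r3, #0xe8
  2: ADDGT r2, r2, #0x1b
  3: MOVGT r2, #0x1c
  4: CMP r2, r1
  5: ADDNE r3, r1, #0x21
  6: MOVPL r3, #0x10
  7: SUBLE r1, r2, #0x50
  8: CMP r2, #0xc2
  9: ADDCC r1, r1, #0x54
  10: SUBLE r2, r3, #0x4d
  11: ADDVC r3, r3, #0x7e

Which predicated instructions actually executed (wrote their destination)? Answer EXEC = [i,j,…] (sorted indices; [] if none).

EXEC = [2,3,5,6,9,11]

[0] flags=1001 → (cmp)
[1] flags=1001 VC?F → skip
[2] flags=1001 GT?T → r2=0x6f
[3] flags=1001 GT?T → r2=0x1c
[4] flags=0010 → (cmp)
[5] flags=0010 NE?T → r3=0x38
[6] flags=0010 PL?T → r3=0x10
[7] flags=0010 LE?F → skip
[8] flags=0000 → (cmp)
[9] flags=0000 CC?T → r1=0x6b
[10] flags=0000 LE?F → skip
[11] flags=0000 VC?T → r3=0x8e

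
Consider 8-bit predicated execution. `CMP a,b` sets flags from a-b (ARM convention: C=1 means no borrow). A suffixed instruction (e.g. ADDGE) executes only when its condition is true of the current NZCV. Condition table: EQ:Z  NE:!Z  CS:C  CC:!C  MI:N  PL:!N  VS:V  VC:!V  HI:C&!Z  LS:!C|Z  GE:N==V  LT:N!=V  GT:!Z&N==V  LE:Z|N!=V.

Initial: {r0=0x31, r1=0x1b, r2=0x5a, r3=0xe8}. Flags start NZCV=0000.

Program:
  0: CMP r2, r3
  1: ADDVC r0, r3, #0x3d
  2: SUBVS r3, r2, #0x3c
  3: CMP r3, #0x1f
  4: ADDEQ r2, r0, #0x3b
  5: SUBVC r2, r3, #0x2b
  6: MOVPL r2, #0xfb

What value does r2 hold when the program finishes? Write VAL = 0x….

0: ✓ CMP  NZCV=0000
1: ✓ ADDVC  r0←0x25
2: · SUBVS
3: ✓ CMP  NZCV=1010
4: · ADDEQ
5: ✓ SUBVC  r2←0xbd
6: · MOVPL

VAL = 0xbd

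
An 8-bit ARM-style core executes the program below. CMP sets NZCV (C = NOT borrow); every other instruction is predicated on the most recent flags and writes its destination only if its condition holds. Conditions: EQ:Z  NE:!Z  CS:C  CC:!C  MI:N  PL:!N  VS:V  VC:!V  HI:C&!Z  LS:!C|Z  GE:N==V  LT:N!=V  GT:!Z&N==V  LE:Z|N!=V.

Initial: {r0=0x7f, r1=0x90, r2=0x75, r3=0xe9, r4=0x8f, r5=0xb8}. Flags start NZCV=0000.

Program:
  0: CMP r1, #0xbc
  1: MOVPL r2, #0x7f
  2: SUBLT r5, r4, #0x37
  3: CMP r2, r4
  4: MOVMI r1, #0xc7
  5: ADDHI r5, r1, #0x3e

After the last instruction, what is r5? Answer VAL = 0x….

VAL = 0x58

[0] flags=1000 → (cmp)
[1] flags=1000 PL?F → skip
[2] flags=1000 LT?T → r5=0x58
[3] flags=1001 → (cmp)
[4] flags=1001 MI?T → r1=0xc7
[5] flags=1001 HI?F → skip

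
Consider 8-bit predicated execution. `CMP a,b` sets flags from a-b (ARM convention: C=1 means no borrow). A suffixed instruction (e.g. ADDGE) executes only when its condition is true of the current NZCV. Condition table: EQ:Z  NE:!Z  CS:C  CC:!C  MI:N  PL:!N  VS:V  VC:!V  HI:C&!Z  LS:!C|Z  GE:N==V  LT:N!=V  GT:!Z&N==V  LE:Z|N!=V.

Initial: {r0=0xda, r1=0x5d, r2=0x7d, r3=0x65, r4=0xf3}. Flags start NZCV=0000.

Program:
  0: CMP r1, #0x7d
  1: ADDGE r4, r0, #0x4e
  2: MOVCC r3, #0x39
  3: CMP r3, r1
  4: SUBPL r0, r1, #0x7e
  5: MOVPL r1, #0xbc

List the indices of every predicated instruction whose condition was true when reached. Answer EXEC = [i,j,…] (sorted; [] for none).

EXEC = [2]

0: ✓ CMP  NZCV=1000
1: · ADDGE
2: ✓ MOVCC  r3←0x39
3: ✓ CMP  NZCV=1000
4: · SUBPL
5: · MOVPL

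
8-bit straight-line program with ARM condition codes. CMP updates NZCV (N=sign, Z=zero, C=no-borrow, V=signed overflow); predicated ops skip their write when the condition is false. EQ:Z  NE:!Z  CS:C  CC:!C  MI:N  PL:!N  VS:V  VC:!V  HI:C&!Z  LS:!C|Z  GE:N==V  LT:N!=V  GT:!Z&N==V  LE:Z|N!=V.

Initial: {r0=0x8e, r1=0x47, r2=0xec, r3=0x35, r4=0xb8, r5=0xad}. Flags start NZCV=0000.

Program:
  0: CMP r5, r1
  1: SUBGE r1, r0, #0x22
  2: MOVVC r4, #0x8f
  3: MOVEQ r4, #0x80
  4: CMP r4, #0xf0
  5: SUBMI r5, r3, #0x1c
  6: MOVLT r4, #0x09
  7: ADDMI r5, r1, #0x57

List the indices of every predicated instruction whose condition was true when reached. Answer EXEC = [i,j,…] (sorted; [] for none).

EXEC = [5,6,7]

[0] flags=0011 → (cmp)
[1] flags=0011 GE?F → skip
[2] flags=0011 VC?F → skip
[3] flags=0011 EQ?F → skip
[4] flags=1000 → (cmp)
[5] flags=1000 MI?T → r5=0x19
[6] flags=1000 LT?T → r4=0x09
[7] flags=1000 MI?T → r5=0x9e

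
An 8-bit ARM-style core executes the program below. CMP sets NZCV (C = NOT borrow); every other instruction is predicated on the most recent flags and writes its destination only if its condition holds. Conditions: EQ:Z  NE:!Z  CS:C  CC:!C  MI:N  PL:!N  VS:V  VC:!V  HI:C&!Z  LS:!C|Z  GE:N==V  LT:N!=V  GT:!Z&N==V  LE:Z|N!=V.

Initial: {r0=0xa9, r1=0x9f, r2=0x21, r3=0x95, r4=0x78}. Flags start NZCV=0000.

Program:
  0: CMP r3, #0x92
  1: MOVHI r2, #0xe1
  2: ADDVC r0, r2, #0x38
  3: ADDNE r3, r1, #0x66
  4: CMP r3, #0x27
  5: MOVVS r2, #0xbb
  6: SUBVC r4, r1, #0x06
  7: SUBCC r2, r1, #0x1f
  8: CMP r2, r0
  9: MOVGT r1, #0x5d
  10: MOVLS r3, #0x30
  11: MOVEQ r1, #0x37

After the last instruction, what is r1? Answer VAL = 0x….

[0] flags=0010 → (cmp)
[1] flags=0010 HI?T → r2=0xe1
[2] flags=0010 VC?T → r0=0x19
[3] flags=0010 NE?T → r3=0x05
[4] flags=1000 → (cmp)
[5] flags=1000 VS?F → skip
[6] flags=1000 VC?T → r4=0x99
[7] flags=1000 CC?T → r2=0x80
[8] flags=0011 → (cmp)
[9] flags=0011 GT?F → skip
[10] flags=0011 LS?F → skip
[11] flags=0011 EQ?F → skip

VAL = 0x9f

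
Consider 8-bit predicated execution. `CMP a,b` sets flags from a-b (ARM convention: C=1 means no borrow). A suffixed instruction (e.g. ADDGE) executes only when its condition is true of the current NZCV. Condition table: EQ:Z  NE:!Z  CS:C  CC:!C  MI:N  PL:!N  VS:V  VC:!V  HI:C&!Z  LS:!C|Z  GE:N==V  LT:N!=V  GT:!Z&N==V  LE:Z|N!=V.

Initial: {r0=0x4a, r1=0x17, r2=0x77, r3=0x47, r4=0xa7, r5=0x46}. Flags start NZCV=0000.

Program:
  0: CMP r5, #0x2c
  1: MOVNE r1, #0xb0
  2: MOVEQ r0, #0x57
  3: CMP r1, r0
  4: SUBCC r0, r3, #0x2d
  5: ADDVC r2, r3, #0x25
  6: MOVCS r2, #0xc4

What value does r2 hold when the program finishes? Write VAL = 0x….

0: ✓ CMP  NZCV=0010
1: ✓ MOVNE  r1←0xb0
2: · MOVEQ
3: ✓ CMP  NZCV=0011
4: · SUBCC
5: · ADDVC
6: ✓ MOVCS  r2←0xc4

VAL = 0xc4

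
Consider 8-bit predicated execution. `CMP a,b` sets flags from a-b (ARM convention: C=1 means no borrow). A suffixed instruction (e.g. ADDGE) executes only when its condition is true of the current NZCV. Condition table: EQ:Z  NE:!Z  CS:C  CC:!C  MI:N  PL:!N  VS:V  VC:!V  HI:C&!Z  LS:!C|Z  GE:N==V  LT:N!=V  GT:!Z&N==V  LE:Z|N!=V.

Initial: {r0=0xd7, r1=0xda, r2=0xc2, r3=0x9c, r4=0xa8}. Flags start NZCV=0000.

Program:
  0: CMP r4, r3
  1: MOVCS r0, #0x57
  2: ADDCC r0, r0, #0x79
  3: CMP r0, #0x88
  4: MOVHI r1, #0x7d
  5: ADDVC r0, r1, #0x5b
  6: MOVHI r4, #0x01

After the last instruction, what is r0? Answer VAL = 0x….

VAL = 0x57

[0] flags=0010 → (cmp)
[1] flags=0010 CS?T → r0=0x57
[2] flags=0010 CC?F → skip
[3] flags=1001 → (cmp)
[4] flags=1001 HI?F → skip
[5] flags=1001 VC?F → skip
[6] flags=1001 HI?F → skip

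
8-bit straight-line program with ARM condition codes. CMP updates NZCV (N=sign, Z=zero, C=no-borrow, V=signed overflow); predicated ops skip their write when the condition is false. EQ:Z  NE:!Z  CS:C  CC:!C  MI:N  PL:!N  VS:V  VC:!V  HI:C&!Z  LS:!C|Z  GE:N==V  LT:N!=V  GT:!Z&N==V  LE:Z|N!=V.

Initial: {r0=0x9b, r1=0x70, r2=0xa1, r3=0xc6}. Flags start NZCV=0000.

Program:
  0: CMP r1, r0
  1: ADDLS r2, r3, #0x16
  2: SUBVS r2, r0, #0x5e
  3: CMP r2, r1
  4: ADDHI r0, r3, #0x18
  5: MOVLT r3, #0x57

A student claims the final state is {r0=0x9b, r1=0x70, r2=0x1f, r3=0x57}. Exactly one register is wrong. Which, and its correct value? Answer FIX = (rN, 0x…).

[0] flags=1001 → (cmp)
[1] flags=1001 LS?T → r2=0xdc
[2] flags=1001 VS?T → r2=0x3d
[3] flags=1000 → (cmp)
[4] flags=1000 HI?F → skip
[5] flags=1000 LT?T → r3=0x57

FIX = (r2, 0x3d)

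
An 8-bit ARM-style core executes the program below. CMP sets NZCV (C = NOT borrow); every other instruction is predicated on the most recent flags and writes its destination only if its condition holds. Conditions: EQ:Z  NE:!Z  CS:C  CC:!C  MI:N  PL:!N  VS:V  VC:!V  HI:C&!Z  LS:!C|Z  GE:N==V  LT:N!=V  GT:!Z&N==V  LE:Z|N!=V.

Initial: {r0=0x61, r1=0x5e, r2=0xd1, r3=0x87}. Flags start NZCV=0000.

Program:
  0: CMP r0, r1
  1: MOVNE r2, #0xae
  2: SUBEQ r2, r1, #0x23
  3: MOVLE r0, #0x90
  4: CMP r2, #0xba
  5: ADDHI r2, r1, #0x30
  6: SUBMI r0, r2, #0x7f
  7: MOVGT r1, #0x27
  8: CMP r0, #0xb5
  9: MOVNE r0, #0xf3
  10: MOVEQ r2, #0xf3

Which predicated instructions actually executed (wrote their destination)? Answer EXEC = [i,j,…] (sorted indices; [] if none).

0: ✓ CMP  NZCV=0010
1: ✓ MOVNE  r2←0xae
2: · SUBEQ
3: · MOVLE
4: ✓ CMP  NZCV=1000
5: · ADDHI
6: ✓ SUBMI  r0←0x2f
7: · MOVGT
8: ✓ CMP  NZCV=0000
9: ✓ MOVNE  r0←0xf3
10: · MOVEQ

EXEC = [1,6,9]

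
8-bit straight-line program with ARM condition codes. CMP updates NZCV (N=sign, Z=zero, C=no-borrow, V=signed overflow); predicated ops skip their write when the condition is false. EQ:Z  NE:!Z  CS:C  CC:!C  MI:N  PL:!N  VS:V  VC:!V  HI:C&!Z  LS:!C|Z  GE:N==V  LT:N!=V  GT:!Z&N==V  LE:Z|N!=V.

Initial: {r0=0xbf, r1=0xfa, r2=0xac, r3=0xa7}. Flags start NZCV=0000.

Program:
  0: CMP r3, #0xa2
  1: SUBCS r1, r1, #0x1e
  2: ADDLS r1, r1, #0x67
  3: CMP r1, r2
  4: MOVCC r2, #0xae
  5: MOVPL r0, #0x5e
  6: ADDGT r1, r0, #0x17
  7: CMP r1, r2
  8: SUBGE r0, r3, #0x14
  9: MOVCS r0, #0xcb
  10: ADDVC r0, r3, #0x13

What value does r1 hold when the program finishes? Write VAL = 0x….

VAL = 0x75

0: ✓ CMP  NZCV=0010
1: ✓ SUBCS  r1←0xdc
2: · ADDLS
3: ✓ CMP  NZCV=0010
4: · MOVCC
5: ✓ MOVPL  r0←0x5e
6: ✓ ADDGT  r1←0x75
7: ✓ CMP  NZCV=1001
8: ✓ SUBGE  r0←0x93
9: · MOVCS
10: · ADDVC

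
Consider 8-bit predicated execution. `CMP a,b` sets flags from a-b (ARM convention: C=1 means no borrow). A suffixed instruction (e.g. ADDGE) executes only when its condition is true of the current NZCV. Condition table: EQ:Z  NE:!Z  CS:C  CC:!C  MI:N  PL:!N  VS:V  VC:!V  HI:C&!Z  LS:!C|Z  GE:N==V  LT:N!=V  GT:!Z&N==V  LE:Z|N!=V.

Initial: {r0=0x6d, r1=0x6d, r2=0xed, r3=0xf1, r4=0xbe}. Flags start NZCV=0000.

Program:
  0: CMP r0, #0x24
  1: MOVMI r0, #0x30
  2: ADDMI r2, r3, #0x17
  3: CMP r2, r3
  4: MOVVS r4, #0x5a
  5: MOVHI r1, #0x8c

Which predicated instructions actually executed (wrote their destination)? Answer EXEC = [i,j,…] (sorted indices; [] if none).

[0] flags=0010 → (cmp)
[1] flags=0010 MI?F → skip
[2] flags=0010 MI?F → skip
[3] flags=1000 → (cmp)
[4] flags=1000 VS?F → skip
[5] flags=1000 HI?F → skip

EXEC = []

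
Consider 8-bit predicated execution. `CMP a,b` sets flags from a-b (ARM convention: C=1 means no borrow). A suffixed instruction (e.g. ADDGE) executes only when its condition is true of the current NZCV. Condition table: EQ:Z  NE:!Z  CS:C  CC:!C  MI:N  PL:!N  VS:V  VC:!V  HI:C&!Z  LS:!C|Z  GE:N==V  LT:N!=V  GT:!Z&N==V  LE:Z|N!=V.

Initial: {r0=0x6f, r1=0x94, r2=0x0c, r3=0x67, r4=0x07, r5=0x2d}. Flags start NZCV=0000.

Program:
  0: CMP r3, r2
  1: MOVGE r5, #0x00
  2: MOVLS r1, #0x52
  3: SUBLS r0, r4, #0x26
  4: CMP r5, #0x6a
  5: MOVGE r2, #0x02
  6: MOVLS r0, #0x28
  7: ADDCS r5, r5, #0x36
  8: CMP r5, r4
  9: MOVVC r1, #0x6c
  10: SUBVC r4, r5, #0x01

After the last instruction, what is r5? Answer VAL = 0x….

0: ✓ CMP  NZCV=0010
1: ✓ MOVGE  r5←0x00
2: · MOVLS
3: · SUBLS
4: ✓ CMP  NZCV=1000
5: · MOVGE
6: ✓ MOVLS  r0←0x28
7: · ADDCS
8: ✓ CMP  NZCV=1000
9: ✓ MOVVC  r1←0x6c
10: ✓ SUBVC  r4←0xff

VAL = 0x00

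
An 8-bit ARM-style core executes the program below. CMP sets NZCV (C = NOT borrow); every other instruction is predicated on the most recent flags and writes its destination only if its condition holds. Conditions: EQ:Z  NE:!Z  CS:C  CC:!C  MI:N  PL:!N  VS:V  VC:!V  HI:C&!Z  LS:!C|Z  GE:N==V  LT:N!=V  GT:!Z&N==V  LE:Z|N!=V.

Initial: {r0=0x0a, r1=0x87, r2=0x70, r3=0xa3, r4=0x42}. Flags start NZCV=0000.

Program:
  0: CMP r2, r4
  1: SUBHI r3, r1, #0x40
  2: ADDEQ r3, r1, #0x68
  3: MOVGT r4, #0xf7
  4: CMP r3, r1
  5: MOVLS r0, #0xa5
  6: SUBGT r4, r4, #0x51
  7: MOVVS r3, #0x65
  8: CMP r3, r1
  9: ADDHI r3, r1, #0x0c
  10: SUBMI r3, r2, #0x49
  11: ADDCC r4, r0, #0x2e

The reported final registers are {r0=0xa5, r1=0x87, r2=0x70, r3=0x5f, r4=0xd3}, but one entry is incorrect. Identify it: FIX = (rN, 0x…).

FIX = (r3, 0x27)

[0] flags=0010 → (cmp)
[1] flags=0010 HI?T → r3=0x47
[2] flags=0010 EQ?F → skip
[3] flags=0010 GT?T → r4=0xf7
[4] flags=1001 → (cmp)
[5] flags=1001 LS?T → r0=0xa5
[6] flags=1001 GT?T → r4=0xa6
[7] flags=1001 VS?T → r3=0x65
[8] flags=1001 → (cmp)
[9] flags=1001 HI?F → skip
[10] flags=1001 MI?T → r3=0x27
[11] flags=1001 CC?T → r4=0xd3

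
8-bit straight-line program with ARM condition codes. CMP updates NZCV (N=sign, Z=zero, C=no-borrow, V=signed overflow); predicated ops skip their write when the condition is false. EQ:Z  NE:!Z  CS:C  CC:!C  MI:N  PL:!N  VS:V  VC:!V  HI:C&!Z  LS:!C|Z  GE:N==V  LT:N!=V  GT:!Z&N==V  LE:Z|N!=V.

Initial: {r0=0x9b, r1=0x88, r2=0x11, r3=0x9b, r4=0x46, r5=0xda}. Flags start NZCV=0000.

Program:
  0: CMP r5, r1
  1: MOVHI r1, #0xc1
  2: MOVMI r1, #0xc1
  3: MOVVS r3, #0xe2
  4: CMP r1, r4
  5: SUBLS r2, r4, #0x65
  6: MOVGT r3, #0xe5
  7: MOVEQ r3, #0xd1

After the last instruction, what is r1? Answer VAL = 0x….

VAL = 0xc1

[0] flags=0010 → (cmp)
[1] flags=0010 HI?T → r1=0xc1
[2] flags=0010 MI?F → skip
[3] flags=0010 VS?F → skip
[4] flags=0011 → (cmp)
[5] flags=0011 LS?F → skip
[6] flags=0011 GT?F → skip
[7] flags=0011 EQ?F → skip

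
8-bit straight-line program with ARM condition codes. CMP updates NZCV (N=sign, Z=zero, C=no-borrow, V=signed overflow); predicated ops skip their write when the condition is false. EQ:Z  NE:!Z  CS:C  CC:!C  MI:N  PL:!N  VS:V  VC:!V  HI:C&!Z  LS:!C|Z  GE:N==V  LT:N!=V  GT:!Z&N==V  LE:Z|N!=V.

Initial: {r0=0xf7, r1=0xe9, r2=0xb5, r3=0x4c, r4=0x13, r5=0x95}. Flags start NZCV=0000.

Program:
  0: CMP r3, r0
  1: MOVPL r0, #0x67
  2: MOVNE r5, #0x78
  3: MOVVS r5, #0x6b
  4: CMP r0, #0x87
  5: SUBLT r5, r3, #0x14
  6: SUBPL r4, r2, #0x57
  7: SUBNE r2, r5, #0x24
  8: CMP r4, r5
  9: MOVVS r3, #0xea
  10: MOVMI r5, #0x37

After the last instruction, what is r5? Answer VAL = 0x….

[0] flags=0000 → (cmp)
[1] flags=0000 PL?T → r0=0x67
[2] flags=0000 NE?T → r5=0x78
[3] flags=0000 VS?F → skip
[4] flags=1001 → (cmp)
[5] flags=1001 LT?F → skip
[6] flags=1001 PL?F → skip
[7] flags=1001 NE?T → r2=0x54
[8] flags=1000 → (cmp)
[9] flags=1000 VS?F → skip
[10] flags=1000 MI?T → r5=0x37

VAL = 0x37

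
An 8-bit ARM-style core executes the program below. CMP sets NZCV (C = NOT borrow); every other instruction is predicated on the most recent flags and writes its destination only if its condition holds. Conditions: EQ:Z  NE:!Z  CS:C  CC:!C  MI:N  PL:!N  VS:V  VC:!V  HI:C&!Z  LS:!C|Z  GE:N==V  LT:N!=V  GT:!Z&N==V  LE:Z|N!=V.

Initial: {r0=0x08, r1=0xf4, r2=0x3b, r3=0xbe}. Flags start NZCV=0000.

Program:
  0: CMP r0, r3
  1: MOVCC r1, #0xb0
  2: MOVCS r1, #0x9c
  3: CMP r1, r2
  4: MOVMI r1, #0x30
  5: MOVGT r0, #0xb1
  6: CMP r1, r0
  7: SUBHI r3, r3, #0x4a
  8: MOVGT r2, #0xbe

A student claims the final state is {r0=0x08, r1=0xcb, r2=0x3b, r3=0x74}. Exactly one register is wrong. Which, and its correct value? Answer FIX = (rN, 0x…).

0: ✓ CMP  NZCV=0000
1: ✓ MOVCC  r1←0xb0
2: · MOVCS
3: ✓ CMP  NZCV=0011
4: · MOVMI
5: · MOVGT
6: ✓ CMP  NZCV=1010
7: ✓ SUBHI  r3←0x74
8: · MOVGT

FIX = (r1, 0xb0)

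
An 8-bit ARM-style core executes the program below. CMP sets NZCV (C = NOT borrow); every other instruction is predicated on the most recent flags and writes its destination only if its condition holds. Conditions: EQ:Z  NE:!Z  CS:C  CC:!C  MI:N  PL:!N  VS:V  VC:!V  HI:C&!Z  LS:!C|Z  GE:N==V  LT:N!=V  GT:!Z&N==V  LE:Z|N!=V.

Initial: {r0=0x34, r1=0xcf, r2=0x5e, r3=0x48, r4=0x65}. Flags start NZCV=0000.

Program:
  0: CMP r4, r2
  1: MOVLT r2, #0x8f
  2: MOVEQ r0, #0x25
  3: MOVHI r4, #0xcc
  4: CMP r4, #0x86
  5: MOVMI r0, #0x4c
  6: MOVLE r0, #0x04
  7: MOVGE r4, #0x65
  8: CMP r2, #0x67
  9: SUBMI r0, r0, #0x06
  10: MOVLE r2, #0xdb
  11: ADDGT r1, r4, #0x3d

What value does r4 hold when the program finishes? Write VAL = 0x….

VAL = 0x65

0: ✓ CMP  NZCV=0010
1: · MOVLT
2: · MOVEQ
3: ✓ MOVHI  r4←0xcc
4: ✓ CMP  NZCV=0010
5: · MOVMI
6: · MOVLE
7: ✓ MOVGE  r4←0x65
8: ✓ CMP  NZCV=1000
9: ✓ SUBMI  r0←0x2e
10: ✓ MOVLE  r2←0xdb
11: · ADDGT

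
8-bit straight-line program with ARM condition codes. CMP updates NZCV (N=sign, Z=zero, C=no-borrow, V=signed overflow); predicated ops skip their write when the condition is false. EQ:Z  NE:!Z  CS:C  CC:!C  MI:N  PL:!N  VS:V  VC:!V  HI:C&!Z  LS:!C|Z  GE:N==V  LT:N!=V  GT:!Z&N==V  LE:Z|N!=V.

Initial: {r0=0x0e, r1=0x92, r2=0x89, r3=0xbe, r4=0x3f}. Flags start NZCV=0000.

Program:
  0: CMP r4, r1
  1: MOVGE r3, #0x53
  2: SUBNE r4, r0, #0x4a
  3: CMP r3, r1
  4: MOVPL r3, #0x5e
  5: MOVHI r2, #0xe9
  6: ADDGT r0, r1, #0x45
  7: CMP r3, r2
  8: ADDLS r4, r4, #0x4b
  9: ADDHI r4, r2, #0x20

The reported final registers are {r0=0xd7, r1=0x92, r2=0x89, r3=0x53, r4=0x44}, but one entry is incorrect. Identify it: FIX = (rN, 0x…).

FIX = (r4, 0x0f)

[0] flags=1001 → (cmp)
[1] flags=1001 GE?T → r3=0x53
[2] flags=1001 NE?T → r4=0xc4
[3] flags=1001 → (cmp)
[4] flags=1001 PL?F → skip
[5] flags=1001 HI?F → skip
[6] flags=1001 GT?T → r0=0xd7
[7] flags=1001 → (cmp)
[8] flags=1001 LS?T → r4=0x0f
[9] flags=1001 HI?F → skip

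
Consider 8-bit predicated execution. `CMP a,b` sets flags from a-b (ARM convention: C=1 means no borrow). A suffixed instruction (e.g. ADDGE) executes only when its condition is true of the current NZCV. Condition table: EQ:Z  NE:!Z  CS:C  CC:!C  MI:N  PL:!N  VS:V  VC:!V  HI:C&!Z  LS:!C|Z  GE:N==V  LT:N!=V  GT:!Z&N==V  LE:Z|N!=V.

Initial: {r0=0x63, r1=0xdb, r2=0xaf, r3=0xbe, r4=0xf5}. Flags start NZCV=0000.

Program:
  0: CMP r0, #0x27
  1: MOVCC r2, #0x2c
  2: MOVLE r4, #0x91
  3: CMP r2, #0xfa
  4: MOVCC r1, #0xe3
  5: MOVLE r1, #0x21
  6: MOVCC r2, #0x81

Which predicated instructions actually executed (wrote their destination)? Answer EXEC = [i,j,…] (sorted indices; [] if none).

EXEC = [4,5,6]

[0] flags=0010 → (cmp)
[1] flags=0010 CC?F → skip
[2] flags=0010 LE?F → skip
[3] flags=1000 → (cmp)
[4] flags=1000 CC?T → r1=0xe3
[5] flags=1000 LE?T → r1=0x21
[6] flags=1000 CC?T → r2=0x81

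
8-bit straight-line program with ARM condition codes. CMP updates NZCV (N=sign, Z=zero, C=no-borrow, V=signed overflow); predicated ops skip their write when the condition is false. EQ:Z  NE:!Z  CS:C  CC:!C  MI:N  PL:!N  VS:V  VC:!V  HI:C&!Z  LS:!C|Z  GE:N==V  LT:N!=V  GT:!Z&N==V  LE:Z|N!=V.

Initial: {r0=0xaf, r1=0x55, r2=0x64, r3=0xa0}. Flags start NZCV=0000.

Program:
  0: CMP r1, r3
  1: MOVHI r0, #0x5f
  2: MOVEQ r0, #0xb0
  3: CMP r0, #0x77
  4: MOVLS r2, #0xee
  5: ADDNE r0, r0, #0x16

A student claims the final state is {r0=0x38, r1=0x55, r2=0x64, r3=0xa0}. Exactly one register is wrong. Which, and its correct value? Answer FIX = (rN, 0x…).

FIX = (r0, 0xc5)

[0] flags=1001 → (cmp)
[1] flags=1001 HI?F → skip
[2] flags=1001 EQ?F → skip
[3] flags=0011 → (cmp)
[4] flags=0011 LS?F → skip
[5] flags=0011 NE?T → r0=0xc5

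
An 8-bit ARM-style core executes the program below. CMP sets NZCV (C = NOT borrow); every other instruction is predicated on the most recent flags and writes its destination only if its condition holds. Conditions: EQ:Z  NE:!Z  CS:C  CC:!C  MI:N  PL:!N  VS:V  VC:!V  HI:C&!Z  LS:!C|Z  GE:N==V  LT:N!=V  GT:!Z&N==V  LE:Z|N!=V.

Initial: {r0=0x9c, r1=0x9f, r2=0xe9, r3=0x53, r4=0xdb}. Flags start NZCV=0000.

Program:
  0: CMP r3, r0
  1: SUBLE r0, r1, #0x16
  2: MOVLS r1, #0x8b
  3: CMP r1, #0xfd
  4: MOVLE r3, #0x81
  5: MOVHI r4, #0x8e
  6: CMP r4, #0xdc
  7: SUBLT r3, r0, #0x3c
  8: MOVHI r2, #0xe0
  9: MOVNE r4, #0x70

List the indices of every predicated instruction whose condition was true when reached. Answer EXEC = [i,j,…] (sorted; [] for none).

0: ✓ CMP  NZCV=1001
1: · SUBLE
2: ✓ MOVLS  r1←0x8b
3: ✓ CMP  NZCV=1000
4: ✓ MOVLE  r3←0x81
5: · MOVHI
6: ✓ CMP  NZCV=1000
7: ✓ SUBLT  r3←0x60
8: · MOVHI
9: ✓ MOVNE  r4←0x70

EXEC = [2,4,7,9]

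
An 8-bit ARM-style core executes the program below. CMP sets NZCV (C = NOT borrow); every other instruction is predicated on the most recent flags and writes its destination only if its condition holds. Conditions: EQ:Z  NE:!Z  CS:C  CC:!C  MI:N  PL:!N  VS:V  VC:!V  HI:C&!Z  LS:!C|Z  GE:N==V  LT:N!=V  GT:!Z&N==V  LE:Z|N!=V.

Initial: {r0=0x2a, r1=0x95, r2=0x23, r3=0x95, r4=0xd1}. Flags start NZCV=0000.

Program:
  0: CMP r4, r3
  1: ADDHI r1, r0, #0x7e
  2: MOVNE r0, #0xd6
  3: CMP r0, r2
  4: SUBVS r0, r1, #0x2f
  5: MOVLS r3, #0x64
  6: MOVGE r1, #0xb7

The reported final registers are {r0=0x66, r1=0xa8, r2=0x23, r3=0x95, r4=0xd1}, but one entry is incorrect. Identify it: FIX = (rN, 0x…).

FIX = (r0, 0xd6)

0: ✓ CMP  NZCV=0010
1: ✓ ADDHI  r1←0xa8
2: ✓ MOVNE  r0←0xd6
3: ✓ CMP  NZCV=1010
4: · SUBVS
5: · MOVLS
6: · MOVGE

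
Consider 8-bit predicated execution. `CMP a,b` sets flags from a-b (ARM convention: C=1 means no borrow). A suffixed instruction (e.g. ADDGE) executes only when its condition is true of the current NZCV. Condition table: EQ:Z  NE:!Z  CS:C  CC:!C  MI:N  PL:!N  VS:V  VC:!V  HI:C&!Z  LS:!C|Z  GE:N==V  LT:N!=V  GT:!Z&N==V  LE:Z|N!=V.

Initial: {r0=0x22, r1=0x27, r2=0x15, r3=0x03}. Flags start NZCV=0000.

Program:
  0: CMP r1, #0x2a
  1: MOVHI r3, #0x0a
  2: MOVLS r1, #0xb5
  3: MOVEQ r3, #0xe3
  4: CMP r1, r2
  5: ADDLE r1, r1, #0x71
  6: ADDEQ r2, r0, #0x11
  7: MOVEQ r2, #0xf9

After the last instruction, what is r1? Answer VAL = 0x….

[0] flags=1000 → (cmp)
[1] flags=1000 HI?F → skip
[2] flags=1000 LS?T → r1=0xb5
[3] flags=1000 EQ?F → skip
[4] flags=1010 → (cmp)
[5] flags=1010 LE?T → r1=0x26
[6] flags=1010 EQ?F → skip
[7] flags=1010 EQ?F → skip

VAL = 0x26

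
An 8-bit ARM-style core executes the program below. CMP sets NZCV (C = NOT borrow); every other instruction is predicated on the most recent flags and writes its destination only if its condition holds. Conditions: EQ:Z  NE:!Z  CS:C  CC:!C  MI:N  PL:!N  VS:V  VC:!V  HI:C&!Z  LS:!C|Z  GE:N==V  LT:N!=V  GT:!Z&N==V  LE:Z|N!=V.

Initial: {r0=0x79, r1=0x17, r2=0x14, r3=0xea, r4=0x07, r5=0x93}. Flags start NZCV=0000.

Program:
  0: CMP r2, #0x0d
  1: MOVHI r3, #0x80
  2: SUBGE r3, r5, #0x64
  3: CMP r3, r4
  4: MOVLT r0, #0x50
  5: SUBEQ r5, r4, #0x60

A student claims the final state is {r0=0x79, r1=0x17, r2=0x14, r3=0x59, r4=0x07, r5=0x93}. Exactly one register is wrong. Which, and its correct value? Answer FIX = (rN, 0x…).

0: ✓ CMP  NZCV=0010
1: ✓ MOVHI  r3←0x80
2: ✓ SUBGE  r3←0x2f
3: ✓ CMP  NZCV=0010
4: · MOVLT
5: · SUBEQ

FIX = (r3, 0x2f)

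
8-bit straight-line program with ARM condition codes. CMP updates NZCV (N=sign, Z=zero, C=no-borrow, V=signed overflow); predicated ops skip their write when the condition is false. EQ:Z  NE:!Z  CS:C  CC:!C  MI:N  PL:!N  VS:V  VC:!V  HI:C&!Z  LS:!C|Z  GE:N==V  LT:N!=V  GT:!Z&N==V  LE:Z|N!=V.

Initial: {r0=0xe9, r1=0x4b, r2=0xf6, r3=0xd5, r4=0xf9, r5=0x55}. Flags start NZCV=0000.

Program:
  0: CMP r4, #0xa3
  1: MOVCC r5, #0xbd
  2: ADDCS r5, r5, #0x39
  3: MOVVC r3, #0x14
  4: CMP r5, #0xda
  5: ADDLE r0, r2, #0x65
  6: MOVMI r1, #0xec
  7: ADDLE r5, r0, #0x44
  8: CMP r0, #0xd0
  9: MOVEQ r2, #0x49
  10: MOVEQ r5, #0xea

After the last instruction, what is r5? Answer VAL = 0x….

0: ✓ CMP  NZCV=0010
1: · MOVCC
2: ✓ ADDCS  r5←0x8e
3: ✓ MOVVC  r3←0x14
4: ✓ CMP  NZCV=1000
5: ✓ ADDLE  r0←0x5b
6: ✓ MOVMI  r1←0xec
7: ✓ ADDLE  r5←0x9f
8: ✓ CMP  NZCV=1001
9: · MOVEQ
10: · MOVEQ

VAL = 0x9f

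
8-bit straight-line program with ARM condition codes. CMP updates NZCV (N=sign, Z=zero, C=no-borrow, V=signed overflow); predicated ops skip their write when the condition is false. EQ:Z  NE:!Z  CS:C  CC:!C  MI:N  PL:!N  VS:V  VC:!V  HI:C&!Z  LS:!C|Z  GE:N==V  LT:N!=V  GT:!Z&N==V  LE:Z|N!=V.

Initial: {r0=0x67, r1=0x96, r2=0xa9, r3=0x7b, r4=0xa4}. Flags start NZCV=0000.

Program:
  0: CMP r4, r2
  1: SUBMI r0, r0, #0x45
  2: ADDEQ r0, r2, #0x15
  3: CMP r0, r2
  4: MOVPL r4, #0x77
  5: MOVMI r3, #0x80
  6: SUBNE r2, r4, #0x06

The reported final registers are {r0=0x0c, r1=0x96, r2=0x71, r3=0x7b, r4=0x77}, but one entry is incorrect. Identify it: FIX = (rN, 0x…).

FIX = (r0, 0x22)

[0] flags=1000 → (cmp)
[1] flags=1000 MI?T → r0=0x22
[2] flags=1000 EQ?F → skip
[3] flags=0000 → (cmp)
[4] flags=0000 PL?T → r4=0x77
[5] flags=0000 MI?F → skip
[6] flags=0000 NE?T → r2=0x71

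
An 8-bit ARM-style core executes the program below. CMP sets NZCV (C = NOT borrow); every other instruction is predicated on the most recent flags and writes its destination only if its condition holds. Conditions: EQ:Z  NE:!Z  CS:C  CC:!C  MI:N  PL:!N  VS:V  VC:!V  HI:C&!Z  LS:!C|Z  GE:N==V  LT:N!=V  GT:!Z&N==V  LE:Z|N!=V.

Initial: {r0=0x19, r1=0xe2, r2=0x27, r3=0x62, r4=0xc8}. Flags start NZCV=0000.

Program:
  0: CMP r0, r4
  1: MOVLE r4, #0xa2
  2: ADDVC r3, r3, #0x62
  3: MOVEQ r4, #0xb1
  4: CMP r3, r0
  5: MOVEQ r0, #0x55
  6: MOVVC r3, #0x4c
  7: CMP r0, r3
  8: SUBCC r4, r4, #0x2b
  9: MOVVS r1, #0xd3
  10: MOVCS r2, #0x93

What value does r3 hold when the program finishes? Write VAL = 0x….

[0] flags=0000 → (cmp)
[1] flags=0000 LE?F → skip
[2] flags=0000 VC?T → r3=0xc4
[3] flags=0000 EQ?F → skip
[4] flags=1010 → (cmp)
[5] flags=1010 EQ?F → skip
[6] flags=1010 VC?T → r3=0x4c
[7] flags=1000 → (cmp)
[8] flags=1000 CC?T → r4=0x9d
[9] flags=1000 VS?F → skip
[10] flags=1000 CS?F → skip

VAL = 0x4c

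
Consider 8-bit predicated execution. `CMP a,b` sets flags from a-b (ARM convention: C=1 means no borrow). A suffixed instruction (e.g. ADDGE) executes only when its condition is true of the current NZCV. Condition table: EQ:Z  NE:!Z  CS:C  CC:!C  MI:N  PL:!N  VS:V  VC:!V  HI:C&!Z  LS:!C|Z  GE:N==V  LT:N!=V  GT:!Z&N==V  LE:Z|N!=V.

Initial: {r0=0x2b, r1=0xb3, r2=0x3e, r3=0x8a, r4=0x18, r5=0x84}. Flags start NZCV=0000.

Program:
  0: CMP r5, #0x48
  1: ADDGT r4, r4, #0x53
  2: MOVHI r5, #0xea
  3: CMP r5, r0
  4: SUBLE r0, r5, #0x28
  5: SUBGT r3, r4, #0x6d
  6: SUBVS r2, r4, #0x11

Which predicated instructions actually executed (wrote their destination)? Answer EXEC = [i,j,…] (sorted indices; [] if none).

0: ✓ CMP  NZCV=0011
1: · ADDGT
2: ✓ MOVHI  r5←0xea
3: ✓ CMP  NZCV=1010
4: ✓ SUBLE  r0←0xc2
5: · SUBGT
6: · SUBVS

EXEC = [2,4]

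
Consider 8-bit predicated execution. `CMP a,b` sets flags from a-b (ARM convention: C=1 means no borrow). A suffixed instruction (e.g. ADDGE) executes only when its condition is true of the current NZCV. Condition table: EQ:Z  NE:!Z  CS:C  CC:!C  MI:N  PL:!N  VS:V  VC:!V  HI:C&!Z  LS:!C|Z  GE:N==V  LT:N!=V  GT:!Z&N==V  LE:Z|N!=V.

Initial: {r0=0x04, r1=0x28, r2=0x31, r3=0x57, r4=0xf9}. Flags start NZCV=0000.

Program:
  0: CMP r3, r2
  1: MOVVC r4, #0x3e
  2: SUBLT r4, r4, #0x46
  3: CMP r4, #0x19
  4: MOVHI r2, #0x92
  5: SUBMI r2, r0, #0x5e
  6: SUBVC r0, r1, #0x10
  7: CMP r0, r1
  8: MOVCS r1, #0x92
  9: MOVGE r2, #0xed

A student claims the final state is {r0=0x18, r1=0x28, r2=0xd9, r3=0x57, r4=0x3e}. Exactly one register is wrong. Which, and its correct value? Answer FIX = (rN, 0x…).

[0] flags=0010 → (cmp)
[1] flags=0010 VC?T → r4=0x3e
[2] flags=0010 LT?F → skip
[3] flags=0010 → (cmp)
[4] flags=0010 HI?T → r2=0x92
[5] flags=0010 MI?F → skip
[6] flags=0010 VC?T → r0=0x18
[7] flags=1000 → (cmp)
[8] flags=1000 CS?F → skip
[9] flags=1000 GE?F → skip

FIX = (r2, 0x92)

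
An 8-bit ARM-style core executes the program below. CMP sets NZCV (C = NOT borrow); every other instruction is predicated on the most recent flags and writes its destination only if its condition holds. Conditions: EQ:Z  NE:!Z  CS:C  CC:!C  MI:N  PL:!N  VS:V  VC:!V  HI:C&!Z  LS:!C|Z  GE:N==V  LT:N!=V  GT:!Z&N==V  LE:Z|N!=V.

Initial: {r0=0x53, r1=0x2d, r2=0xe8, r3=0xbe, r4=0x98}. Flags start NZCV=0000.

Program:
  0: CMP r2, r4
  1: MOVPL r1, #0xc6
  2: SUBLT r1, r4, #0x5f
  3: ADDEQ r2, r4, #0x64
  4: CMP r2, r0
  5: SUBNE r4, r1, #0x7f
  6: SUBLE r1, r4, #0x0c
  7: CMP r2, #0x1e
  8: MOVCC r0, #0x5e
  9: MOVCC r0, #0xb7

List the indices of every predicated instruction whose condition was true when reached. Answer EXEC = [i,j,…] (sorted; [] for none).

EXEC = [1,5,6]

[0] flags=0010 → (cmp)
[1] flags=0010 PL?T → r1=0xc6
[2] flags=0010 LT?F → skip
[3] flags=0010 EQ?F → skip
[4] flags=1010 → (cmp)
[5] flags=1010 NE?T → r4=0x47
[6] flags=1010 LE?T → r1=0x3b
[7] flags=1010 → (cmp)
[8] flags=1010 CC?F → skip
[9] flags=1010 CC?F → skip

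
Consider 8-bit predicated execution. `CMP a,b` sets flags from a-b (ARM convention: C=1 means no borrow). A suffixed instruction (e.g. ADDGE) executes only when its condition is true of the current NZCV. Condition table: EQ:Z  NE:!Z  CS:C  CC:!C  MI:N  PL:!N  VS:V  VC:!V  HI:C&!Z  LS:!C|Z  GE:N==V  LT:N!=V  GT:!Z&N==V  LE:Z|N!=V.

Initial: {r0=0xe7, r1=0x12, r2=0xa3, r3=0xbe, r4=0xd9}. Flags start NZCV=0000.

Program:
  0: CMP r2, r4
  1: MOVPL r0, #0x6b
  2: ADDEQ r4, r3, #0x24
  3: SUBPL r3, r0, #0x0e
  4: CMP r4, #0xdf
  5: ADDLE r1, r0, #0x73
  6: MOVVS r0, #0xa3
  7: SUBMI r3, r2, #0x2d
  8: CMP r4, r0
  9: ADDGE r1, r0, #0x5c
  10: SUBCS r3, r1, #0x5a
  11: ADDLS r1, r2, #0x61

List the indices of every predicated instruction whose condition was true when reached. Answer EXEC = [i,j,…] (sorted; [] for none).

EXEC = [5,7,11]

[0] flags=1000 → (cmp)
[1] flags=1000 PL?F → skip
[2] flags=1000 EQ?F → skip
[3] flags=1000 PL?F → skip
[4] flags=1000 → (cmp)
[5] flags=1000 LE?T → r1=0x5a
[6] flags=1000 VS?F → skip
[7] flags=1000 MI?T → r3=0x76
[8] flags=1000 → (cmp)
[9] flags=1000 GE?F → skip
[10] flags=1000 CS?F → skip
[11] flags=1000 LS?T → r1=0x04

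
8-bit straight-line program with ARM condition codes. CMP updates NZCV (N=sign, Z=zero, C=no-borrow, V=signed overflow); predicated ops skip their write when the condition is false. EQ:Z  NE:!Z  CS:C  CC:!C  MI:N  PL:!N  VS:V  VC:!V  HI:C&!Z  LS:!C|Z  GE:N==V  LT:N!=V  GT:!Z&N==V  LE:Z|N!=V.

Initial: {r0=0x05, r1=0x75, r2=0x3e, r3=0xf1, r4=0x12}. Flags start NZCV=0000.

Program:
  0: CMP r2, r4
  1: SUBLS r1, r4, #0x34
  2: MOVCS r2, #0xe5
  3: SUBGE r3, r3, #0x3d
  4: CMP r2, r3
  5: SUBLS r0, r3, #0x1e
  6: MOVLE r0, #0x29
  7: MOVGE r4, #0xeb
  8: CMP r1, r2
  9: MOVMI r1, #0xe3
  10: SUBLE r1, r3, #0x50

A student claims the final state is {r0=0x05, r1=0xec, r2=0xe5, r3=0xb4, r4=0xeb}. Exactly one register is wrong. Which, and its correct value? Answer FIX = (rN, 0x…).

[0] flags=0010 → (cmp)
[1] flags=0010 LS?F → skip
[2] flags=0010 CS?T → r2=0xe5
[3] flags=0010 GE?T → r3=0xb4
[4] flags=0010 → (cmp)
[5] flags=0010 LS?F → skip
[6] flags=0010 LE?F → skip
[7] flags=0010 GE?T → r4=0xeb
[8] flags=1001 → (cmp)
[9] flags=1001 MI?T → r1=0xe3
[10] flags=1001 LE?F → skip

FIX = (r1, 0xe3)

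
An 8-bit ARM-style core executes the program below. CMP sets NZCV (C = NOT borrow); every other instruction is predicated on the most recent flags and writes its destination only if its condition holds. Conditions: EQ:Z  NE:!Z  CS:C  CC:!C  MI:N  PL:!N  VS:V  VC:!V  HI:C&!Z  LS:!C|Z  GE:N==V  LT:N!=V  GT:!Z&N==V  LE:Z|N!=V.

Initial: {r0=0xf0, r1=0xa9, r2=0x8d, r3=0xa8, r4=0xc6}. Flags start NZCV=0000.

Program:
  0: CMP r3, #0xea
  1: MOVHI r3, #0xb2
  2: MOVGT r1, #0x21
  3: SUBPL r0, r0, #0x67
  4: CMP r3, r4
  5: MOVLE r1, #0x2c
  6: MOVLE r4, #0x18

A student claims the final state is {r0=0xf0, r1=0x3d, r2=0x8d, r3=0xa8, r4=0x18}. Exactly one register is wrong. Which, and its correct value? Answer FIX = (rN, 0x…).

FIX = (r1, 0x2c)

[0] flags=1000 → (cmp)
[1] flags=1000 HI?F → skip
[2] flags=1000 GT?F → skip
[3] flags=1000 PL?F → skip
[4] flags=1000 → (cmp)
[5] flags=1000 LE?T → r1=0x2c
[6] flags=1000 LE?T → r4=0x18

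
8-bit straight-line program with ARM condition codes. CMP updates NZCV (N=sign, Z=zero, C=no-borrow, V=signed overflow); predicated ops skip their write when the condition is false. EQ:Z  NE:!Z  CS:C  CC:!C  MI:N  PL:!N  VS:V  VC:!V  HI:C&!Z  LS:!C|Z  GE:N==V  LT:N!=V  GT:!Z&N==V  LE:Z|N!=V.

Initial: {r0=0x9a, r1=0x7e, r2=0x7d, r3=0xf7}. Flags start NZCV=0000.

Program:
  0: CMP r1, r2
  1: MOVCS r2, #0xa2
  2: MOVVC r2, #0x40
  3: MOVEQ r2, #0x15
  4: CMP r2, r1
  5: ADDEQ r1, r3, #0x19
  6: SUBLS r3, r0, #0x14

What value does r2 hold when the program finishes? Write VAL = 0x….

[0] flags=0010 → (cmp)
[1] flags=0010 CS?T → r2=0xa2
[2] flags=0010 VC?T → r2=0x40
[3] flags=0010 EQ?F → skip
[4] flags=1000 → (cmp)
[5] flags=1000 EQ?F → skip
[6] flags=1000 LS?T → r3=0x86

VAL = 0x40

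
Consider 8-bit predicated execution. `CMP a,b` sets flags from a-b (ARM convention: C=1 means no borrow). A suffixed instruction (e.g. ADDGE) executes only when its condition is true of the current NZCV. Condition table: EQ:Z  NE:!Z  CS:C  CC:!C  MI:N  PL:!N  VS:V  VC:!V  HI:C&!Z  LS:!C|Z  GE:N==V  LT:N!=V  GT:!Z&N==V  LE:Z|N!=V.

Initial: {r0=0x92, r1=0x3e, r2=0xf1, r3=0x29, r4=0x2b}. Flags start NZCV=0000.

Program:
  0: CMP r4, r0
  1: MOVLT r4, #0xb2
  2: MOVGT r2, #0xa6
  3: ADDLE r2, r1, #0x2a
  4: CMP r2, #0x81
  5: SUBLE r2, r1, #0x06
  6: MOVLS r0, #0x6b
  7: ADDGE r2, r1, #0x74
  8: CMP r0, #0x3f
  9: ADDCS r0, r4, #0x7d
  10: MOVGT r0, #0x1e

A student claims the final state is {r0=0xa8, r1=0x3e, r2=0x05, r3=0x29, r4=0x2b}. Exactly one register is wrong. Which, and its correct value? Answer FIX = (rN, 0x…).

FIX = (r2, 0xb2)

0: ✓ CMP  NZCV=1001
1: · MOVLT
2: ✓ MOVGT  r2←0xa6
3: · ADDLE
4: ✓ CMP  NZCV=0010
5: · SUBLE
6: · MOVLS
7: ✓ ADDGE  r2←0xb2
8: ✓ CMP  NZCV=0011
9: ✓ ADDCS  r0←0xa8
10: · MOVGT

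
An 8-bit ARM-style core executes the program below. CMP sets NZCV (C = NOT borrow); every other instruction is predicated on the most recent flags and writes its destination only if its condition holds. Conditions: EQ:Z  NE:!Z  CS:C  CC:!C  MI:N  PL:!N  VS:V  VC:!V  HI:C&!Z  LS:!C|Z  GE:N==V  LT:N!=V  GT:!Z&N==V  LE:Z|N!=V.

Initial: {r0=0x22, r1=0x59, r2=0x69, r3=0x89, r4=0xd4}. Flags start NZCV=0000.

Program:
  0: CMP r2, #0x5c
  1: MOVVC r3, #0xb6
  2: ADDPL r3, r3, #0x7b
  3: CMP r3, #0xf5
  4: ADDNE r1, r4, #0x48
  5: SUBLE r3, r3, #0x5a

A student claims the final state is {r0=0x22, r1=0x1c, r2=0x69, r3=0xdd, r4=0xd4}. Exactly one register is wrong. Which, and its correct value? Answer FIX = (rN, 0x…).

FIX = (r3, 0x31)

[0] flags=0010 → (cmp)
[1] flags=0010 VC?T → r3=0xb6
[2] flags=0010 PL?T → r3=0x31
[3] flags=0000 → (cmp)
[4] flags=0000 NE?T → r1=0x1c
[5] flags=0000 LE?F → skip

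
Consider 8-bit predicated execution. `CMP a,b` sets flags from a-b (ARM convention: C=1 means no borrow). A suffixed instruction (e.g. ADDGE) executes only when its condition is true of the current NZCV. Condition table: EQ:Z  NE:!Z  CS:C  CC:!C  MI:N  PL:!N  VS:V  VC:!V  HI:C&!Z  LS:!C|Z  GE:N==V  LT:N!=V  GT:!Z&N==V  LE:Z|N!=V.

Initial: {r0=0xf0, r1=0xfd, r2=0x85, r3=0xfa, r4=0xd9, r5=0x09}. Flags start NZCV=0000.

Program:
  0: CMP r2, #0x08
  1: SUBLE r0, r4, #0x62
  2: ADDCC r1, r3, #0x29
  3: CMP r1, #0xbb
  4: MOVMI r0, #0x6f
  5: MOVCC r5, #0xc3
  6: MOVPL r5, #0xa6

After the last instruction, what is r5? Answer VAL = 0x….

VAL = 0xa6

0: ✓ CMP  NZCV=0011
1: ✓ SUBLE  r0←0x77
2: · ADDCC
3: ✓ CMP  NZCV=0010
4: · MOVMI
5: · MOVCC
6: ✓ MOVPL  r5←0xa6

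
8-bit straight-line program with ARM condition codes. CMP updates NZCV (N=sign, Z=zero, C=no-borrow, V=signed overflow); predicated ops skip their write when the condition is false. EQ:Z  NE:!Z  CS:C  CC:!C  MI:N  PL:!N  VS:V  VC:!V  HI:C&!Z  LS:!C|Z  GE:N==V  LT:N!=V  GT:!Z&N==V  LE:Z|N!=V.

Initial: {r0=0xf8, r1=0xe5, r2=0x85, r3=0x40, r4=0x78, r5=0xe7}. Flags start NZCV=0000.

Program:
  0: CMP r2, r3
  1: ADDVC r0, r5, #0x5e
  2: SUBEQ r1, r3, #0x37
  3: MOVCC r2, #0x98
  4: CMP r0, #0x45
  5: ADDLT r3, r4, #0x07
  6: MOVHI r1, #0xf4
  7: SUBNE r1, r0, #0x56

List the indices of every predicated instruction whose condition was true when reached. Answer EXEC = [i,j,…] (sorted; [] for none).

0: ✓ CMP  NZCV=0011
1: · ADDVC
2: · SUBEQ
3: · MOVCC
4: ✓ CMP  NZCV=1010
5: ✓ ADDLT  r3←0x7f
6: ✓ MOVHI  r1←0xf4
7: ✓ SUBNE  r1←0xa2

EXEC = [5,6,7]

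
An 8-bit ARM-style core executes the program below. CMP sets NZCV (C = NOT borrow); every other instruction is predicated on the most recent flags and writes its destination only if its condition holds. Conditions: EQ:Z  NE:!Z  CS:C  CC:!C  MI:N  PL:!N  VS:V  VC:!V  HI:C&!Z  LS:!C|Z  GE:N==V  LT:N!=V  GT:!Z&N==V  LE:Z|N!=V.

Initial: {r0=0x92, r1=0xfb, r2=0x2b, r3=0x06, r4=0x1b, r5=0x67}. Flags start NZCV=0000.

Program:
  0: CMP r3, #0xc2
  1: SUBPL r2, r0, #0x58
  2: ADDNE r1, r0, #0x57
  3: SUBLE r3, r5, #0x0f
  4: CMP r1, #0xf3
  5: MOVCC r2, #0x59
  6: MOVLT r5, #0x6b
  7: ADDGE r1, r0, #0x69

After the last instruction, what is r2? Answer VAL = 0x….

[0] flags=0000 → (cmp)
[1] flags=0000 PL?T → r2=0x3a
[2] flags=0000 NE?T → r1=0xe9
[3] flags=0000 LE?F → skip
[4] flags=1000 → (cmp)
[5] flags=1000 CC?T → r2=0x59
[6] flags=1000 LT?T → r5=0x6b
[7] flags=1000 GE?F → skip

VAL = 0x59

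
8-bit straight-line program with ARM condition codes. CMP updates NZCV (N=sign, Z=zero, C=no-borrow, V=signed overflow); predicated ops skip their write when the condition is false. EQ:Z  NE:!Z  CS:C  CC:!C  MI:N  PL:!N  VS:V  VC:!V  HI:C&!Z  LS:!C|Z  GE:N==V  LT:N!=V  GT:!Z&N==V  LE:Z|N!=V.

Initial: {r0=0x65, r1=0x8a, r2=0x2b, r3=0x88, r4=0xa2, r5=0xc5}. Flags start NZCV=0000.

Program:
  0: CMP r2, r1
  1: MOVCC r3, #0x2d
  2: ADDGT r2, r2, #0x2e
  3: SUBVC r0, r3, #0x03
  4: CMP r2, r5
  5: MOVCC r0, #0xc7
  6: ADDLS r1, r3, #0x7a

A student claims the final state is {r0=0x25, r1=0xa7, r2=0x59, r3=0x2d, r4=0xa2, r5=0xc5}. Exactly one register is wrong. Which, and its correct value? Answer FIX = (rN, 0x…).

0: ✓ CMP  NZCV=1001
1: ✓ MOVCC  r3←0x2d
2: ✓ ADDGT  r2←0x59
3: · SUBVC
4: ✓ CMP  NZCV=1001
5: ✓ MOVCC  r0←0xc7
6: ✓ ADDLS  r1←0xa7

FIX = (r0, 0xc7)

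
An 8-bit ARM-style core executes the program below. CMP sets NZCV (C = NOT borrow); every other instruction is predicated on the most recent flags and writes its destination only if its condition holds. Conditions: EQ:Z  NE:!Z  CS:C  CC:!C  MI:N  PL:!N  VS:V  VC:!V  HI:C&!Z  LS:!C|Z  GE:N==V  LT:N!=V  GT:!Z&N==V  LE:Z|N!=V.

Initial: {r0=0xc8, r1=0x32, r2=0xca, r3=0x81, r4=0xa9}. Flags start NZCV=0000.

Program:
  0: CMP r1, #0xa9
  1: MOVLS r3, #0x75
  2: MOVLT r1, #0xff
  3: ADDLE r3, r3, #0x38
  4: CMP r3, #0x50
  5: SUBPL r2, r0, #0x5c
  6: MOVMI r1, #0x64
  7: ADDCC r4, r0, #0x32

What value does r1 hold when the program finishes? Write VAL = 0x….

VAL = 0x32

0: ✓ CMP  NZCV=1001
1: ✓ MOVLS  r3←0x75
2: · MOVLT
3: · ADDLE
4: ✓ CMP  NZCV=0010
5: ✓ SUBPL  r2←0x6c
6: · MOVMI
7: · ADDCC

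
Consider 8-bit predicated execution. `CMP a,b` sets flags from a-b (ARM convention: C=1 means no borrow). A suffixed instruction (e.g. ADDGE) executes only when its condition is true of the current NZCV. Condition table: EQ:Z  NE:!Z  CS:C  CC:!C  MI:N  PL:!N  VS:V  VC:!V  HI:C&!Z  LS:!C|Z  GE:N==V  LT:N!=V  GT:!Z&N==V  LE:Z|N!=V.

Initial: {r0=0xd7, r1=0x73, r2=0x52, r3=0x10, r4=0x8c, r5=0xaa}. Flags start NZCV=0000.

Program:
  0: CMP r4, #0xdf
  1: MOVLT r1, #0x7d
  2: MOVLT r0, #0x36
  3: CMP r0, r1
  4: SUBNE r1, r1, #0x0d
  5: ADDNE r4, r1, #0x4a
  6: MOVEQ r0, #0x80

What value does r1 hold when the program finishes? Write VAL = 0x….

VAL = 0x70

0: ✓ CMP  NZCV=1000
1: ✓ MOVLT  r1←0x7d
2: ✓ MOVLT  r0←0x36
3: ✓ CMP  NZCV=1000
4: ✓ SUBNE  r1←0x70
5: ✓ ADDNE  r4←0xba
6: · MOVEQ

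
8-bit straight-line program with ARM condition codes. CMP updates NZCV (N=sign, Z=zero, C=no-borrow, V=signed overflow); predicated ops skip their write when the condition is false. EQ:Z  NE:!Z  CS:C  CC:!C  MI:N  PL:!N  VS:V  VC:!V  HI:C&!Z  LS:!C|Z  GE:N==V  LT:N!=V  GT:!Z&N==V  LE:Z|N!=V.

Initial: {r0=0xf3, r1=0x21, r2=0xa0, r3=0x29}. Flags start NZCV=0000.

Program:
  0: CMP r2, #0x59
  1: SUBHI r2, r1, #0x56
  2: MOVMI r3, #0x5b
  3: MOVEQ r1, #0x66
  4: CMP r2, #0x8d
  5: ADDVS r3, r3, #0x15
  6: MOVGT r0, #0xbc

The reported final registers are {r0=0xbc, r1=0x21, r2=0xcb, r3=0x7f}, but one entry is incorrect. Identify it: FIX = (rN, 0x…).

0: ✓ CMP  NZCV=0011
1: ✓ SUBHI  r2←0xcb
2: · MOVMI
3: · MOVEQ
4: ✓ CMP  NZCV=0010
5: · ADDVS
6: ✓ MOVGT  r0←0xbc

FIX = (r3, 0x29)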